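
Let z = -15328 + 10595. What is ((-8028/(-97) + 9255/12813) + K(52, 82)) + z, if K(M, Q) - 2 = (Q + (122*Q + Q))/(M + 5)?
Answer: -105535612732/23614359 ≈ -4469.1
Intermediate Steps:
K(M, Q) = 2 + 124*Q/(5 + M) (K(M, Q) = 2 + (Q + (122*Q + Q))/(M + 5) = 2 + (Q + 123*Q)/(5 + M) = 2 + (124*Q)/(5 + M) = 2 + 124*Q/(5 + M))
z = -4733
((-8028/(-97) + 9255/12813) + K(52, 82)) + z = ((-8028/(-97) + 9255/12813) + 2*(5 + 52 + 62*82)/(5 + 52)) - 4733 = ((-8028*(-1/97) + 9255*(1/12813)) + 2*(5 + 52 + 5084)/57) - 4733 = ((8028/97 + 3085/4271) + 2*(1/57)*5141) - 4733 = (34586833/414287 + 10282/57) - 4733 = 6231148415/23614359 - 4733 = -105535612732/23614359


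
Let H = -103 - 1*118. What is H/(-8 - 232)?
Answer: 221/240 ≈ 0.92083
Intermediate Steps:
H = -221 (H = -103 - 118 = -221)
H/(-8 - 232) = -221/(-8 - 232) = -221/(-240) = -1/240*(-221) = 221/240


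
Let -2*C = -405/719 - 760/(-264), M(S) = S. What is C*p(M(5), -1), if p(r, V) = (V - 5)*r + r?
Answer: 686750/23727 ≈ 28.944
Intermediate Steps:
p(r, V) = r + r*(-5 + V) (p(r, V) = (-5 + V)*r + r = r*(-5 + V) + r = r + r*(-5 + V))
C = -27470/23727 (C = -(-405/719 - 760/(-264))/2 = -(-405*1/719 - 760*(-1/264))/2 = -(-405/719 + 95/33)/2 = -1/2*54940/23727 = -27470/23727 ≈ -1.1578)
C*p(M(5), -1) = -137350*(-4 - 1)/23727 = -137350*(-5)/23727 = -27470/23727*(-25) = 686750/23727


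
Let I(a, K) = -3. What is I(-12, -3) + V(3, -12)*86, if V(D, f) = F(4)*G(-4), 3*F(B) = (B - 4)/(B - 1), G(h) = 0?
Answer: -3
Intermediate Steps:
F(B) = (-4 + B)/(3*(-1 + B)) (F(B) = ((B - 4)/(B - 1))/3 = ((-4 + B)/(-1 + B))/3 = (-4 + B)/(3*(-1 + B)))
V(D, f) = 0 (V(D, f) = ((-4 + 4)/(3*(-1 + 4)))*0 = ((⅓)*0/3)*0 = ((⅓)*(⅓)*0)*0 = 0*0 = 0)
I(-12, -3) + V(3, -12)*86 = -3 + 0*86 = -3 + 0 = -3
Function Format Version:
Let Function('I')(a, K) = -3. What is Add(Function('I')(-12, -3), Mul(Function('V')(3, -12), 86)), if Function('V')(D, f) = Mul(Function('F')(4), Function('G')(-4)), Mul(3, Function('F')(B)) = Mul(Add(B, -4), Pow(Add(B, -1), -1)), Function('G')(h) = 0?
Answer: -3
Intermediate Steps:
Function('F')(B) = Mul(Rational(1, 3), Pow(Add(-1, B), -1), Add(-4, B)) (Function('F')(B) = Mul(Rational(1, 3), Mul(Add(B, -4), Pow(Add(B, -1), -1))) = Mul(Rational(1, 3), Mul(Add(-4, B), Pow(Add(-1, B), -1))) = Mul(Rational(1, 3), Mul(Pow(Add(-1, B), -1), Add(-4, B))) = Mul(Rational(1, 3), Pow(Add(-1, B), -1), Add(-4, B)))
Function('V')(D, f) = 0 (Function('V')(D, f) = Mul(Mul(Rational(1, 3), Pow(Add(-1, 4), -1), Add(-4, 4)), 0) = Mul(Mul(Rational(1, 3), Pow(3, -1), 0), 0) = Mul(Mul(Rational(1, 3), Rational(1, 3), 0), 0) = Mul(0, 0) = 0)
Add(Function('I')(-12, -3), Mul(Function('V')(3, -12), 86)) = Add(-3, Mul(0, 86)) = Add(-3, 0) = -3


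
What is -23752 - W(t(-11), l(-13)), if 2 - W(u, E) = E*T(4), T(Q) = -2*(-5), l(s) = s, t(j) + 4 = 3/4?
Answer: -23884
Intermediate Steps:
t(j) = -13/4 (t(j) = -4 + 3/4 = -13/4)
T(Q) = 10
W(u, E) = 2 - 10*E (W(u, E) = 2 - E*10 = 2 - 10*E)
-23752 - W(t(-11), l(-13)) = -23752 - (2 - 10*(-13)) = -23752 - (2 + 130) = -23752 - 1*132 = -23752 - 132 = -23884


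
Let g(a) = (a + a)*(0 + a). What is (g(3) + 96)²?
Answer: 12996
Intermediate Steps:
g(a) = 2*a² (g(a) = (2*a)*a = 2*a²)
(g(3) + 96)² = (2*3² + 96)² = (2*9 + 96)² = (18 + 96)² = 114² = 12996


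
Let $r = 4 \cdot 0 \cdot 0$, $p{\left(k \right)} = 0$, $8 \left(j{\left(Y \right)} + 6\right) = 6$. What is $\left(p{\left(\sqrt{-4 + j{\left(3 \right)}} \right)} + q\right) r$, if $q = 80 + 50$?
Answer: $0$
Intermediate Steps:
$j{\left(Y \right)} = - \frac{21}{4}$ ($j{\left(Y \right)} = -6 + \frac{1}{8} \cdot 6 = -6 + \frac{3}{4} = - \frac{21}{4}$)
$r = 0$ ($r = 0 \cdot 0 = 0$)
$q = 130$
$\left(p{\left(\sqrt{-4 + j{\left(3 \right)}} \right)} + q\right) r = \left(0 + 130\right) 0 = 130 \cdot 0 = 0$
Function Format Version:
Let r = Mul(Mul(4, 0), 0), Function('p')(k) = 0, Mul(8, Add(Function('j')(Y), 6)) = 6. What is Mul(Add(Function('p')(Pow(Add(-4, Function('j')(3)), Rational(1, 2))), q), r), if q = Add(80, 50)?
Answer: 0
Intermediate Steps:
Function('j')(Y) = Rational(-21, 4) (Function('j')(Y) = Add(-6, Mul(Rational(1, 8), 6)) = Add(-6, Rational(3, 4)) = Rational(-21, 4))
r = 0 (r = Mul(0, 0) = 0)
q = 130
Mul(Add(Function('p')(Pow(Add(-4, Function('j')(3)), Rational(1, 2))), q), r) = Mul(Add(0, 130), 0) = Mul(130, 0) = 0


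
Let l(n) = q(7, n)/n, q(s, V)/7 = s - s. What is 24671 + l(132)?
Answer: 24671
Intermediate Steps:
q(s, V) = 0 (q(s, V) = 7*(s - s) = 7*0 = 0)
l(n) = 0 (l(n) = 0/n = 0)
24671 + l(132) = 24671 + 0 = 24671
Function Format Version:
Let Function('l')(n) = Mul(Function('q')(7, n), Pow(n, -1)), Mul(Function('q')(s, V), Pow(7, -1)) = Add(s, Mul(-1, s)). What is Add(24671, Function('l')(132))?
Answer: 24671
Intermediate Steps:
Function('q')(s, V) = 0 (Function('q')(s, V) = Mul(7, Add(s, Mul(-1, s))) = Mul(7, 0) = 0)
Function('l')(n) = 0 (Function('l')(n) = Mul(0, Pow(n, -1)) = 0)
Add(24671, Function('l')(132)) = Add(24671, 0) = 24671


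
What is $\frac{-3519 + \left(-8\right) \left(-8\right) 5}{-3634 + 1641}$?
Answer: $\frac{3199}{1993} \approx 1.6051$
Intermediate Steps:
$\frac{-3519 + \left(-8\right) \left(-8\right) 5}{-3634 + 1641} = \frac{-3519 + 64 \cdot 5}{-1993} = \left(-3519 + 320\right) \left(- \frac{1}{1993}\right) = \left(-3199\right) \left(- \frac{1}{1993}\right) = \frac{3199}{1993}$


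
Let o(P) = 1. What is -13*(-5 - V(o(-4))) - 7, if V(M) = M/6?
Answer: 361/6 ≈ 60.167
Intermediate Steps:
V(M) = M/6 (V(M) = M*(⅙) = M/6)
-13*(-5 - V(o(-4))) - 7 = -13*(-5 - 1/6) - 7 = -13*(-5 - 1*⅙) - 7 = -13*(-5 - ⅙) - 7 = -13*(-31/6) - 7 = 403/6 - 7 = 361/6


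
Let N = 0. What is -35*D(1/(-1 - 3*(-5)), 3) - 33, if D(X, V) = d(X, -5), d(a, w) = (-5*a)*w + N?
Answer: -191/2 ≈ -95.500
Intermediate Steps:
d(a, w) = -5*a*w (d(a, w) = (-5*a)*w + 0 = -5*a*w + 0 = -5*a*w)
D(X, V) = 25*X (D(X, V) = -5*X*(-5) = 25*X)
-35*D(1/(-1 - 3*(-5)), 3) - 33 = -875/(-1 - 3*(-5)) - 33 = -875/(-1 + 15) - 33 = -875/14 - 33 = -35*25/14 - 33 = -125/2 - 33 = -191/2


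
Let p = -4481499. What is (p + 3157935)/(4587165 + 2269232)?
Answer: -1323564/6856397 ≈ -0.19304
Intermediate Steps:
(p + 3157935)/(4587165 + 2269232) = (-4481499 + 3157935)/(4587165 + 2269232) = -1323564/6856397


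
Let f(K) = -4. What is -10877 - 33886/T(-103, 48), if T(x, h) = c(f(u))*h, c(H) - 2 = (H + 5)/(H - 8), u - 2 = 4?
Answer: -517285/46 ≈ -11245.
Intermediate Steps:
u = 6 (u = 2 + 4 = 6)
c(H) = 2 + (5 + H)/(-8 + H) (c(H) = 2 + (H + 5)/(H - 8) = 2 + (5 + H)/(-8 + H))
T(x, h) = 23*h/12 (T(x, h) = ((-11 + 3*(-4))/(-8 - 4))*h = ((-11 - 12)/(-12))*h = (-1/12*(-23))*h = 23*h/12)
-10877 - 33886/T(-103, 48) = -10877 - 33886/((23/12)*48) = -10877 - 33886/92 = -10877 - 33886*1/92 = -10877 - 16943/46 = -517285/46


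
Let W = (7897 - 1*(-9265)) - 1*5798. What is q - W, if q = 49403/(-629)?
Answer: -7197359/629 ≈ -11443.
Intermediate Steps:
W = 11364 (W = (7897 + 9265) - 5798 = 17162 - 5798 = 11364)
q = -49403/629 (q = 49403*(-1/629) = -49403/629 ≈ -78.542)
q - W = -49403/629 - 1*11364 = -49403/629 - 11364 = -7197359/629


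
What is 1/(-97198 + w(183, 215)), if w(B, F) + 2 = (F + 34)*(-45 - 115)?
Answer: -1/137040 ≈ -7.2971e-6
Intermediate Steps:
w(B, F) = -5442 - 160*F (w(B, F) = -2 + (F + 34)*(-45 - 115) = -2 + (34 + F)*(-160) = -2 + (-5440 - 160*F) = -5442 - 160*F)
1/(-97198 + w(183, 215)) = 1/(-97198 + (-5442 - 160*215)) = 1/(-97198 + (-5442 - 34400)) = 1/(-97198 - 39842) = 1/(-137040) = -1/137040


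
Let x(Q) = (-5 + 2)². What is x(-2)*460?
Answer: 4140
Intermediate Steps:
x(Q) = 9 (x(Q) = (-3)² = 9)
x(-2)*460 = 9*460 = 4140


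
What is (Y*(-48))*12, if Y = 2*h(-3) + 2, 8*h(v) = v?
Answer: -720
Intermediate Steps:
h(v) = v/8
Y = 5/4 (Y = 2*((⅛)*(-3)) + 2 = 2*(-3/8) + 2 = -¾ + 2 = 5/4 ≈ 1.2500)
(Y*(-48))*12 = ((5/4)*(-48))*12 = -60*12 = -720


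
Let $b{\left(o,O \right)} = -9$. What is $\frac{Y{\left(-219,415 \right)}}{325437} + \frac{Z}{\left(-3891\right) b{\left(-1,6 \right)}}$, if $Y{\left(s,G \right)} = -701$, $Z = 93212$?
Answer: $\frac{10103361775}{3798826101} \approx 2.6596$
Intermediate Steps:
$\frac{Y{\left(-219,415 \right)}}{325437} + \frac{Z}{\left(-3891\right) b{\left(-1,6 \right)}} = - \frac{701}{325437} + \frac{93212}{\left(-3891\right) \left(-9\right)} = \left(-701\right) \frac{1}{325437} + \frac{93212}{35019} = - \frac{701}{325437} + 93212 \cdot \frac{1}{35019} = - \frac{701}{325437} + \frac{93212}{35019} = \frac{10103361775}{3798826101}$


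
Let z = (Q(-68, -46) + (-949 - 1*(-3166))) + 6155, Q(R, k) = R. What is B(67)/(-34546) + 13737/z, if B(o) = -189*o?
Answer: 96618659/47811664 ≈ 2.0208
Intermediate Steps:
z = 8304 (z = (-68 + (-949 - 1*(-3166))) + 6155 = (-68 + (-949 + 3166)) + 6155 = (-68 + 2217) + 6155 = 2149 + 6155 = 8304)
B(67)/(-34546) + 13737/z = -189*67/(-34546) + 13737/8304 = -12663*(-1/34546) + 13737*(1/8304) = 12663/34546 + 4579/2768 = 96618659/47811664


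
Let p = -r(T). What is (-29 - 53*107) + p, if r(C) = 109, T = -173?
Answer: -5809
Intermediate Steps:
p = -109 (p = -1*109 = -109)
(-29 - 53*107) + p = (-29 - 53*107) - 109 = (-29 - 5671) - 109 = -5700 - 109 = -5809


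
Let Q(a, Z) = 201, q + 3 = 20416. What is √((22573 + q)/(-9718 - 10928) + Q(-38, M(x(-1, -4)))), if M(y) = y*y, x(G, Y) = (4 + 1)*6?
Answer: √2355284210/3441 ≈ 14.104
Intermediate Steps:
q = 20413 (q = -3 + 20416 = 20413)
x(G, Y) = 30 (x(G, Y) = 5*6 = 30)
M(y) = y²
√((22573 + q)/(-9718 - 10928) + Q(-38, M(x(-1, -4)))) = √((22573 + 20413)/(-9718 - 10928) + 201) = √(42986/(-20646) + 201) = √(42986*(-1/20646) + 201) = √(-21493/10323 + 201) = √(2053430/10323) = √2355284210/3441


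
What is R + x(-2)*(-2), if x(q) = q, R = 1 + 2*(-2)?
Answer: 1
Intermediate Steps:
R = -3 (R = 1 - 4 = -3)
R + x(-2)*(-2) = -3 - 2*(-2) = -3 + 4 = 1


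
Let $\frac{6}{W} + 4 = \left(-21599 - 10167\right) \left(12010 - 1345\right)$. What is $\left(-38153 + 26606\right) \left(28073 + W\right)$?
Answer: $- \frac{54909993499226766}{169392197} \approx -3.2416 \cdot 10^{8}$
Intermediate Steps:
$W = - \frac{3}{169392197}$ ($W = \frac{6}{-4 + \left(-21599 - 10167\right) \left(12010 - 1345\right)} = \frac{6}{-4 - 338784390} = \frac{6}{-338784394} = 6 \left(- \frac{1}{338784394}\right) = - \frac{3}{169392197} \approx -1.771 \cdot 10^{-8}$)
$\left(-38153 + 26606\right) \left(28073 + W\right) = \left(-38153 + 26606\right) \left(28073 - \frac{3}{169392197}\right) = \left(-11547\right) \frac{4755347146378}{169392197} = - \frac{54909993499226766}{169392197}$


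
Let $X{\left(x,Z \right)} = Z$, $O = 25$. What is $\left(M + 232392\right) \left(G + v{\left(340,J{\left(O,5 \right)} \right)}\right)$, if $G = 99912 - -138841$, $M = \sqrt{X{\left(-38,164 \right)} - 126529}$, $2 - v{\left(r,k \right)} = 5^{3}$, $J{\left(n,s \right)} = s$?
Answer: $55455702960 + 238630 i \sqrt{126365} \approx 5.5456 \cdot 10^{10} + 8.4828 \cdot 10^{7} i$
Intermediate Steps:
$v{\left(r,k \right)} = -123$ ($v{\left(r,k \right)} = 2 - 5^{3} = 2 - 125 = -123$)
$M = i \sqrt{126365}$ ($M = \sqrt{164 - 126529} = \sqrt{-126365} = i \sqrt{126365} \approx 355.48 i$)
$G = 238753$ ($G = 99912 + 138841 = 238753$)
$\left(M + 232392\right) \left(G + v{\left(340,J{\left(O,5 \right)} \right)}\right) = \left(i \sqrt{126365} + 232392\right) \left(238753 - 123\right) = \left(232392 + i \sqrt{126365}\right) 238630 = 55455702960 + 238630 i \sqrt{126365}$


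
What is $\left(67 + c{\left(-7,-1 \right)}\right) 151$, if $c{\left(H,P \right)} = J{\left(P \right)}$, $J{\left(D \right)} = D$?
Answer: $9966$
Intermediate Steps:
$c{\left(H,P \right)} = P$
$\left(67 + c{\left(-7,-1 \right)}\right) 151 = \left(67 - 1\right) 151 = 66 \cdot 151 = 9966$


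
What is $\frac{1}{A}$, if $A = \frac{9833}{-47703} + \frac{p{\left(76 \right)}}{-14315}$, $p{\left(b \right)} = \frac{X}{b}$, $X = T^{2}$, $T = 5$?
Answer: $- \frac{10379600364}{2139781319} \approx -4.8508$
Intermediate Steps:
$X = 25$ ($X = 5^{2} = 25$)
$p{\left(b \right)} = \frac{25}{b}$
$A = - \frac{2139781319}{10379600364}$ ($A = \frac{9833}{-47703} + \frac{25 \cdot \frac{1}{76}}{-14315} = 9833 \left(- \frac{1}{47703}\right) + 25 \cdot \frac{1}{76} \left(- \frac{1}{14315}\right) = - \frac{9833}{47703} + \frac{25}{76} \left(- \frac{1}{14315}\right) = - \frac{9833}{47703} - \frac{5}{217588} = - \frac{2139781319}{10379600364} \approx -0.20615$)
$\frac{1}{A} = \frac{1}{- \frac{2139781319}{10379600364}} = - \frac{10379600364}{2139781319}$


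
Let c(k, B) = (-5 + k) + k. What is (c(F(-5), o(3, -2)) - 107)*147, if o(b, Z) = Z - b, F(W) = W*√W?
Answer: -16464 - 1470*I*√5 ≈ -16464.0 - 3287.0*I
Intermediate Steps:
F(W) = W^(3/2)
c(k, B) = -5 + 2*k
(c(F(-5), o(3, -2)) - 107)*147 = ((-5 + 2*(-5)^(3/2)) - 107)*147 = ((-5 + 2*(-5*I*√5)) - 107)*147 = ((-5 - 10*I*√5) - 107)*147 = (-112 - 10*I*√5)*147 = -16464 - 1470*I*√5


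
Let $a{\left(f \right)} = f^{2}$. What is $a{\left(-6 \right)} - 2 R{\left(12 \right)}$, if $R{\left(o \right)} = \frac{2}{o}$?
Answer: $\frac{107}{3} \approx 35.667$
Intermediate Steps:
$a{\left(-6 \right)} - 2 R{\left(12 \right)} = \left(-6\right)^{2} - 2 \cdot \frac{2}{12} = 36 - 2 \cdot 2 \cdot \frac{1}{12} = 36 - \frac{1}{3} = \frac{107}{3}$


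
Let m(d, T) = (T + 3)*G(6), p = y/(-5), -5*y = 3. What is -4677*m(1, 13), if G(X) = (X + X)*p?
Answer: -2693952/25 ≈ -1.0776e+5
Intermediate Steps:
y = -3/5 (y = -1/5*3 = -3/5 ≈ -0.60000)
p = 3/25 (p = -3/5/(-5) = -3/5*(-1/5) = 3/25 ≈ 0.12000)
G(X) = 6*X/25 (G(X) = (X + X)*(3/25) = (2*X)*(3/25) = 6*X/25)
m(d, T) = 108/25 + 36*T/25 (m(d, T) = (T + 3)*((6/25)*6) = (3 + T)*(36/25) = 108/25 + 36*T/25)
-4677*m(1, 13) = -4677*(108/25 + (36/25)*13) = -4677*(108/25 + 468/25) = -4677*576/25 = -2693952/25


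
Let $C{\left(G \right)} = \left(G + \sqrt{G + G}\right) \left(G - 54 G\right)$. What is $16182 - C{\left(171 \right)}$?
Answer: $1565955 + 27189 \sqrt{38} \approx 1.7336 \cdot 10^{6}$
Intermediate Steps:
$C{\left(G \right)} = - 53 G \left(G + \sqrt{2} \sqrt{G}\right)$ ($C{\left(G \right)} = \left(G + \sqrt{2 G}\right) \left(- 53 G\right) = \left(G + \sqrt{2} \sqrt{G}\right) \left(- 53 G\right) = - 53 G \left(G + \sqrt{2} \sqrt{G}\right)$)
$16182 - C{\left(171 \right)} = 16182 - \left(- 53 \cdot 171^{2} - 53 \sqrt{2} \cdot 171^{\frac{3}{2}}\right) = 16182 - \left(\left(-53\right) 29241 - 53 \sqrt{2} \cdot 513 \sqrt{19}\right) = 16182 - \left(-1549773 - 27189 \sqrt{38}\right) = 16182 + \left(1549773 + 27189 \sqrt{38}\right) = 1565955 + 27189 \sqrt{38}$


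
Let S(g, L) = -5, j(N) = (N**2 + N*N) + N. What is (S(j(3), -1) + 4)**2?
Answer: 1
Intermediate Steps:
j(N) = N + 2*N**2 (j(N) = (N**2 + N**2) + N = 2*N**2 + N = N + 2*N**2)
(S(j(3), -1) + 4)**2 = (-5 + 4)**2 = (-1)**2 = 1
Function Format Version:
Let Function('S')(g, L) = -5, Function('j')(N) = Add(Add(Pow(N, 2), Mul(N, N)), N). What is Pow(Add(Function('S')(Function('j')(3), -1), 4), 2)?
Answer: 1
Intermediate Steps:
Function('j')(N) = Add(N, Mul(2, Pow(N, 2))) (Function('j')(N) = Add(Add(Pow(N, 2), Pow(N, 2)), N) = Add(Mul(2, Pow(N, 2)), N) = Add(N, Mul(2, Pow(N, 2))))
Pow(Add(Function('S')(Function('j')(3), -1), 4), 2) = Pow(Add(-5, 4), 2) = Pow(-1, 2) = 1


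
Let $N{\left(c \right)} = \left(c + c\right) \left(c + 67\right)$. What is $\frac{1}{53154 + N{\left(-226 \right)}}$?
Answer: $\frac{1}{125022} \approx 7.9986 \cdot 10^{-6}$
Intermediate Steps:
$N{\left(c \right)} = 2 c \left(67 + c\right)$
$\frac{1}{53154 + N{\left(-226 \right)}} = \frac{1}{53154 + 2 \left(-226\right) \left(67 - 226\right)} = \frac{1}{53154 + 2 \left(-226\right) \left(-159\right)} = \frac{1}{53154 + 71868} = \frac{1}{125022}$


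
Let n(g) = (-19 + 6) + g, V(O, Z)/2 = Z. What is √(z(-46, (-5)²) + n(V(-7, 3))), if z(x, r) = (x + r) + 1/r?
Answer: I*√699/5 ≈ 5.2877*I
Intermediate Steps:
z(x, r) = r + x + 1/r (z(x, r) = (r + x) + 1/r = r + x + 1/r)
V(O, Z) = 2*Z
n(g) = -13 + g
√(z(-46, (-5)²) + n(V(-7, 3))) = √(((-5)² - 46 + 1/((-5)²)) + (-13 + 2*3)) = √((25 - 46 + 1/25) + (-13 + 6)) = √((25 - 46 + 1/25) - 7) = √(-524/25 - 7) = √(-699/25) = I*√699/5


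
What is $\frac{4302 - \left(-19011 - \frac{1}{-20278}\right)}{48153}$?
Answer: $\frac{472741013}{976446534} \approx 0.48414$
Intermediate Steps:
$\frac{4302 - \left(-19011 - \frac{1}{-20278}\right)}{48153} = \left(4302 - \left(-19011 - - \frac{1}{20278}\right)\right) \frac{1}{48153} = \left(4302 - \left(-19011 + \frac{1}{20278}\right)\right) \frac{1}{48153} = \left(4302 - - \frac{385505057}{20278}\right) \frac{1}{48153} = \left(4302 + \frac{385505057}{20278}\right) \frac{1}{48153} = \frac{472741013}{20278} \cdot \frac{1}{48153} = \frac{472741013}{976446534}$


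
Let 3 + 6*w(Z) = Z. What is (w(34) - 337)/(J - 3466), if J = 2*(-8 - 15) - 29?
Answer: 1991/21246 ≈ 0.093712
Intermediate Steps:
w(Z) = -½ + Z/6
J = -75 (J = 2*(-23) - 29 = -46 - 29 = -75)
(w(34) - 337)/(J - 3466) = ((-½ + (⅙)*34) - 337)/(-75 - 3466) = ((-½ + 17/3) - 337)/(-3541) = (31/6 - 337)*(-1/3541) = -1991/6*(-1/3541) = 1991/21246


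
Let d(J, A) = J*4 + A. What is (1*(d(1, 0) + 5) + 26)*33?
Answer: 1155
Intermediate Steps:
d(J, A) = A + 4*J (d(J, A) = 4*J + A = A + 4*J)
(1*(d(1, 0) + 5) + 26)*33 = (1*((0 + 4*1) + 5) + 26)*33 = (1*((0 + 4) + 5) + 26)*33 = (1*(4 + 5) + 26)*33 = (1*9 + 26)*33 = (9 + 26)*33 = 35*33 = 1155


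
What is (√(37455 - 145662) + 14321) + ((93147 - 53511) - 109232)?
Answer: -55275 + 3*I*√12023 ≈ -55275.0 + 328.95*I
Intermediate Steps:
(√(37455 - 145662) + 14321) + ((93147 - 53511) - 109232) = (√(-108207) + 14321) + (39636 - 109232) = (3*I*√12023 + 14321) - 69596 = (14321 + 3*I*√12023) - 69596 = -55275 + 3*I*√12023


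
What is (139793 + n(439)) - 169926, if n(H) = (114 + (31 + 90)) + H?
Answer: -29459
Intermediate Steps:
n(H) = 235 + H (n(H) = (114 + 121) + H = 235 + H)
(139793 + n(439)) - 169926 = (139793 + (235 + 439)) - 169926 = (139793 + 674) - 169926 = 140467 - 169926 = -29459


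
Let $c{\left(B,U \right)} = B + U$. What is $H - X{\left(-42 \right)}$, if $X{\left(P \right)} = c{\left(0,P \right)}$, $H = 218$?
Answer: $260$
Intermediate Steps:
$X{\left(P \right)} = P$ ($X{\left(P \right)} = 0 + P = P$)
$H - X{\left(-42 \right)} = 218 - -42 = 218 + 42 = 260$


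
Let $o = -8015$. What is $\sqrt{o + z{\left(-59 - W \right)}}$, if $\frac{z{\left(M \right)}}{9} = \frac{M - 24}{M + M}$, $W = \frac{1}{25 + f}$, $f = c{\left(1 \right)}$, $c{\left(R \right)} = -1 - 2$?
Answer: $\frac{7 i \sqrt{122574506}}{866} \approx 89.491 i$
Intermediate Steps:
$c{\left(R \right)} = -3$
$f = -3$
$W = \frac{1}{22}$ ($W = \frac{1}{25 - 3} = \frac{1}{22} \approx 0.045455$)
$z{\left(M \right)} = \frac{9 \left(-24 + M\right)}{2 M}$ ($z{\left(M \right)} = 9 \frac{M - 24}{M + M} = 9 \frac{-24 + M}{2 M} = \frac{9 \left(-24 + M\right)}{2 M}$)
$\sqrt{o + z{\left(-59 - W \right)}} = \sqrt{-8015 + \left(\frac{9}{2} - \frac{108}{-59 - \frac{1}{22}}\right)} = \sqrt{-8015 + \left(\frac{9}{2} - \frac{108}{- \frac{1299}{22}}\right)} = \sqrt{-8015 + \left(\frac{9}{2} - - \frac{792}{433}\right)} = \sqrt{-8015 + \left(\frac{9}{2} + \frac{792}{433}\right)} = \sqrt{-8015 + \frac{5481}{866}} = \sqrt{- \frac{6935509}{866}} = \frac{7 i \sqrt{122574506}}{866}$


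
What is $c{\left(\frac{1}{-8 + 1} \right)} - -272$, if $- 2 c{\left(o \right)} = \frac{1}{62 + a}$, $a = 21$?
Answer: $\frac{45151}{166} \approx 271.99$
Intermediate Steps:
$c{\left(o \right)} = - \frac{1}{166}$ ($c{\left(o \right)} = - \frac{1}{2 \left(62 + 21\right)} = - \frac{1}{2 \cdot 83} = \left(- \frac{1}{2}\right) \frac{1}{83} = - \frac{1}{166}$)
$c{\left(\frac{1}{-8 + 1} \right)} - -272 = - \frac{1}{166} - -272 = - \frac{1}{166} + 272 = \frac{45151}{166}$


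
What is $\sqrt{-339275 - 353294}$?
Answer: $i \sqrt{692569} \approx 832.21 i$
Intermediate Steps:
$\sqrt{-339275 - 353294} = \sqrt{-692569} = i \sqrt{692569}$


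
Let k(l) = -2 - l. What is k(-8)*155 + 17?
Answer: 947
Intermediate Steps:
k(-8)*155 + 17 = (-2 - 1*(-8))*155 + 17 = (-2 + 8)*155 + 17 = 6*155 + 17 = 930 + 17 = 947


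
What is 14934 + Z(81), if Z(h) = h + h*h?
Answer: 21576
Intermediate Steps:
Z(h) = h + h**2
14934 + Z(81) = 14934 + 81*(1 + 81) = 14934 + 81*82 = 14934 + 6642 = 21576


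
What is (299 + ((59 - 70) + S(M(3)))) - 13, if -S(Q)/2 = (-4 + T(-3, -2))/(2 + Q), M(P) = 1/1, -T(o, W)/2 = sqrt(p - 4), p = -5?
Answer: 833/3 + 4*I ≈ 277.67 + 4.0*I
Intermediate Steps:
T(o, W) = -6*I (T(o, W) = -2*sqrt(-5 - 4) = -6*I)
M(P) = 1
S(Q) = -2*(-4 - 6*I)/(2 + Q)
(299 + ((59 - 70) + S(M(3)))) - 13 = (299 + ((59 - 70) + 4*(2 + 3*I)/(2 + 1))) - 13 = (299 + (-11 + 4*(2 + 3*I)/3)) - 13 = (299 + (-11 + 4*(1/3)*(2 + 3*I))) - 13 = (299 + (-11 + (8/3 + 4*I))) - 13 = (299 + (-25/3 + 4*I)) - 13 = (872/3 + 4*I) - 13 = 833/3 + 4*I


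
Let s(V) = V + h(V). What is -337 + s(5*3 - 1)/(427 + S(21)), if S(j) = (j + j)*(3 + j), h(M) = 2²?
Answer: -483577/1435 ≈ -336.99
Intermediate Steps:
h(M) = 4
S(j) = 2*j*(3 + j) (S(j) = (2*j)*(3 + j) = 2*j*(3 + j))
s(V) = 4 + V (s(V) = V + 4 = 4 + V)
-337 + s(5*3 - 1)/(427 + S(21)) = -337 + (4 + (5*3 - 1))/(427 + 2*21*(3 + 21)) = -337 + (4 + (15 - 1))/(427 + 2*21*24) = -337 + (4 + 14)/(427 + 1008) = -337 + 18/1435 = -483577/1435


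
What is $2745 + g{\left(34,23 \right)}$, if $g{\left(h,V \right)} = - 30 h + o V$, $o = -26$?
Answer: $1127$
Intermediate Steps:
$g{\left(h,V \right)} = - 30 h - 26 V$
$2745 + g{\left(34,23 \right)} = 2745 - 1618 = 1127$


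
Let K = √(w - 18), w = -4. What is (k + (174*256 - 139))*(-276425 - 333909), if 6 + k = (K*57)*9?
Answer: -27098219266 - 313101342*I*√22 ≈ -2.7098e+10 - 1.4686e+9*I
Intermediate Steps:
K = I*√22 (K = √(-4 - 18) = √(-22) = I*√22 ≈ 4.6904*I)
k = -6 + 513*I*√22 (k = -6 + ((I*√22)*57)*9 = -6 + (57*I*√22)*9 = -6 + 513*I*√22 ≈ -6.0 + 2406.2*I)
(k + (174*256 - 139))*(-276425 - 333909) = ((-6 + 513*I*√22) + (174*256 - 139))*(-276425 - 333909) = ((-6 + 513*I*√22) + (44544 - 139))*(-610334) = ((-6 + 513*I*√22) + 44405)*(-610334) = (44399 + 513*I*√22)*(-610334) = -27098219266 - 313101342*I*√22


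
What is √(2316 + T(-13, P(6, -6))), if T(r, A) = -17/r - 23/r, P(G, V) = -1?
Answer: 2*√97981/13 ≈ 48.157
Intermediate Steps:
T(r, A) = -40/r
√(2316 + T(-13, P(6, -6))) = √(2316 - 40/(-13)) = √(2316 - 40*(-1/13)) = √(2316 + 40/13) = √(30148/13) = 2*√97981/13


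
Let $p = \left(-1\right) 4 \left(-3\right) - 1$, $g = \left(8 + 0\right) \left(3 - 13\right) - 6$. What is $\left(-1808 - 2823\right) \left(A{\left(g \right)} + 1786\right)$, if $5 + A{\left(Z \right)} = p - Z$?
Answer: $-8697018$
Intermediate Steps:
$g = -86$ ($g = 8 \left(-10\right) - 6 = -80 - 6 = -86$)
$p = 11$ ($p = \left(-4\right) \left(-3\right) - 1 = 12 - 1 = 11$)
$A{\left(Z \right)} = 6 - Z$ ($A{\left(Z \right)} = -5 - \left(-11 + Z\right) = 6 - Z$)
$\left(-1808 - 2823\right) \left(A{\left(g \right)} + 1786\right) = \left(-1808 - 2823\right) \left(\left(6 - -86\right) + 1786\right) = - 4631 \left(\left(6 + 86\right) + 1786\right) = - 4631 \left(92 + 1786\right) = \left(-4631\right) 1878 = -8697018$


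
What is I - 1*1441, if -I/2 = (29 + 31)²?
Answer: -8641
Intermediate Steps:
I = -7200 (I = -2*(29 + 31)² = -2*60² = -2*3600 = -7200)
I - 1*1441 = -7200 - 1*1441 = -7200 - 1441 = -8641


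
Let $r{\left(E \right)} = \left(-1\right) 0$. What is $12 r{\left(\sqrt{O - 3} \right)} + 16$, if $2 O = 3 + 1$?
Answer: $16$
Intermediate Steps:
$O = 2$ ($O = \frac{3 + 1}{2} = \frac{1}{2} \cdot 4 = 2$)
$r{\left(E \right)} = 0$
$12 r{\left(\sqrt{O - 3} \right)} + 16 = 12 \cdot 0 + 16 = 0 + 16 = 16$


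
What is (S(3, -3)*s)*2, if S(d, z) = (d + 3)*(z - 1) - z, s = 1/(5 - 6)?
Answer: 42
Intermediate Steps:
s = -1 (s = 1/(-1) = -1)
S(d, z) = -z + (-1 + z)*(3 + d) (S(d, z) = (3 + d)*(-1 + z) - z = (-1 + z)*(3 + d) - z = -z + (-1 + z)*(3 + d))
(S(3, -3)*s)*2 = ((-3 - 1*3 + 2*(-3) + 3*(-3))*(-1))*2 = ((-3 - 3 - 6 - 9)*(-1))*2 = -21*(-1)*2 = 21*2 = 42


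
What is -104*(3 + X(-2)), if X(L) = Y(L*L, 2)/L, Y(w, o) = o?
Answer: -208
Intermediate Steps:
X(L) = 2/L
-104*(3 + X(-2)) = -104*(3 + 2/(-2)) = -104*(3 + 2*(-1/2)) = -104*(3 - 1) = -104*2 = -208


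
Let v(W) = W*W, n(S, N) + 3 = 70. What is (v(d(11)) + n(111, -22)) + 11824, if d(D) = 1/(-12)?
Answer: 1712305/144 ≈ 11891.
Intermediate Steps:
n(S, N) = 67 (n(S, N) = -3 + 70 = 67)
d(D) = -1/12
v(W) = W²
(v(d(11)) + n(111, -22)) + 11824 = ((-1/12)² + 67) + 11824 = (1/144 + 67) + 11824 = 9649/144 + 11824 = 1712305/144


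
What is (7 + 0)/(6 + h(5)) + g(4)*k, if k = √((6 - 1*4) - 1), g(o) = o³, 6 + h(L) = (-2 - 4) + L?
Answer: 57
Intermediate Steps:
h(L) = -12 + L (h(L) = -6 + ((-2 - 4) + L) = -6 + (-6 + L) = -12 + L)
k = 1 (k = √((6 - 4) - 1) = √(2 - 1) = √1 = 1)
(7 + 0)/(6 + h(5)) + g(4)*k = (7 + 0)/(6 + (-12 + 5)) + 4³*1 = 7/(6 - 7) + 64*1 = 7/(-1) + 64 = 7*(-1) + 64 = -7 + 64 = 57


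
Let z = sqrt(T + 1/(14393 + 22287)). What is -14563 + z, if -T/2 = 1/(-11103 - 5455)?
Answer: -14563 + sqrt(3413216694370)/151836860 ≈ -14563.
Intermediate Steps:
T = 1/8279 (T = -2/(-11103 - 5455) = -2/(-16558) = -2*(-1/16558) = 1/8279 ≈ 0.00012079)
z = sqrt(3413216694370)/151836860 (z = sqrt(1/8279 + 1/(14393 + 22287)) = sqrt(1/8279 + 1/36680) = sqrt(44959/303673720) = sqrt(3413216694370)/151836860 ≈ 0.012168)
-14563 + z = -14563 + sqrt(3413216694370)/151836860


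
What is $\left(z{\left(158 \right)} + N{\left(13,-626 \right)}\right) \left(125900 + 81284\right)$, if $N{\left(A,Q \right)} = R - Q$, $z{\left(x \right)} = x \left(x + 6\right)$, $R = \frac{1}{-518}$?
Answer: $\frac{1424046385336}{259} \approx 5.4982 \cdot 10^{9}$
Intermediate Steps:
$R = - \frac{1}{518} \approx -0.0019305$
$z{\left(x \right)} = x \left(6 + x\right)$
$N{\left(A,Q \right)} = - \frac{1}{518} - Q$
$\left(z{\left(158 \right)} + N{\left(13,-626 \right)}\right) \left(125900 + 81284\right) = \left(158 \left(6 + 158\right) - - \frac{324267}{518}\right) \left(125900 + 81284\right) = \left(158 \cdot 164 + \left(- \frac{1}{518} + 626\right)\right) 207184 = \left(25912 + \frac{324267}{518}\right) 207184 = \frac{13746683}{518} \cdot 207184 = \frac{1424046385336}{259}$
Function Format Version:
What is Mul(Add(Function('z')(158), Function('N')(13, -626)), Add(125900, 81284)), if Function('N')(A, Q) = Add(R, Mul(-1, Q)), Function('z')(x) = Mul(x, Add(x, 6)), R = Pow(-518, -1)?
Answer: Rational(1424046385336, 259) ≈ 5.4982e+9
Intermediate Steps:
R = Rational(-1, 518) ≈ -0.0019305
Function('z')(x) = Mul(x, Add(6, x))
Function('N')(A, Q) = Add(Rational(-1, 518), Mul(-1, Q))
Mul(Add(Function('z')(158), Function('N')(13, -626)), Add(125900, 81284)) = Mul(Add(Mul(158, Add(6, 158)), Add(Rational(-1, 518), Mul(-1, -626))), Add(125900, 81284)) = Mul(Add(Mul(158, 164), Add(Rational(-1, 518), 626)), 207184) = Mul(Add(25912, Rational(324267, 518)), 207184) = Mul(Rational(13746683, 518), 207184) = Rational(1424046385336, 259)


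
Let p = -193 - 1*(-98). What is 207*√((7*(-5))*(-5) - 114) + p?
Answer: -95 + 207*√61 ≈ 1521.7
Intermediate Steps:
p = -95 (p = -193 + 98 = -95)
207*√((7*(-5))*(-5) - 114) + p = 207*√((7*(-5))*(-5) - 114) - 95 = 207*√(-35*(-5) - 114) - 95 = 207*√(175 - 114) - 95 = 207*√61 - 95 = -95 + 207*√61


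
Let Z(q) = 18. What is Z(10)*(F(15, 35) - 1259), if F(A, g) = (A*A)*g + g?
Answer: 119718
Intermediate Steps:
F(A, g) = g + g*A² (F(A, g) = A²*g + g = g*A² + g = g + g*A²)
Z(10)*(F(15, 35) - 1259) = 18*(35*(1 + 15²) - 1259) = 18*(35*(1 + 225) - 1259) = 18*(35*226 - 1259) = 18*(7910 - 1259) = 18*6651 = 119718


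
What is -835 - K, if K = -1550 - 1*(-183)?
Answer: 532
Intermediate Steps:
K = -1367 (K = -1550 + 183 = -1367)
-835 - K = -835 - 1*(-1367) = -835 + 1367 = 532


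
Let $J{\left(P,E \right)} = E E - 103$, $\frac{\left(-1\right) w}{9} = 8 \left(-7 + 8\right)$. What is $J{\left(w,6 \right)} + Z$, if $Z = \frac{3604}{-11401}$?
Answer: $- \frac{767471}{11401} \approx -67.316$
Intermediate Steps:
$Z = - \frac{3604}{11401}$ ($Z = 3604 \left(- \frac{1}{11401}\right) = - \frac{3604}{11401} \approx -0.31611$)
$w = -72$ ($w = - 9 \cdot 8 \left(-7 + 8\right) = - 9 \cdot 8 \cdot 1 = \left(-9\right) 8 = -72$)
$J{\left(P,E \right)} = -103 + E^{2}$ ($J{\left(P,E \right)} = E^{2} - 103 = -103 + E^{2}$)
$J{\left(w,6 \right)} + Z = \left(-103 + 6^{2}\right) - \frac{3604}{11401} = \left(-103 + 36\right) - \frac{3604}{11401} = -67 - \frac{3604}{11401} = - \frac{767471}{11401}$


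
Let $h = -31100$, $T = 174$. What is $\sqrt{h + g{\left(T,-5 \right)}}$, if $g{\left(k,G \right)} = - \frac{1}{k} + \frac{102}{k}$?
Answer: $\frac{i \sqrt{941566026}}{174} \approx 176.35 i$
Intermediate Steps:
$g{\left(k,G \right)} = \frac{101}{k}$
$\sqrt{h + g{\left(T,-5 \right)}} = \sqrt{-31100 + \frac{101}{174}} = \sqrt{- \frac{5411299}{174}} = \frac{i \sqrt{941566026}}{174}$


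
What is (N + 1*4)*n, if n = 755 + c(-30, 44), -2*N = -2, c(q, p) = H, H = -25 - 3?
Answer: 3635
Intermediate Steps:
H = -28
c(q, p) = -28
N = 1 (N = -½*(-2) = 1)
n = 727 (n = 755 - 28 = 727)
(N + 1*4)*n = (1 + 1*4)*727 = (1 + 4)*727 = 5*727 = 3635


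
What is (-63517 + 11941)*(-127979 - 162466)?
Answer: 14979991320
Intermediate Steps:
(-63517 + 11941)*(-127979 - 162466) = -51576*(-290445) = 14979991320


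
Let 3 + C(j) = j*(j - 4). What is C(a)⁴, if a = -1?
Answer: 16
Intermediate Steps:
C(j) = -3 + j*(-4 + j) (C(j) = -3 + j*(j - 4) = -3 + j*(-4 + j))
C(a)⁴ = (-3 + (-1)² - 4*(-1))⁴ = (-3 + 1 + 4)⁴ = 2⁴ = 16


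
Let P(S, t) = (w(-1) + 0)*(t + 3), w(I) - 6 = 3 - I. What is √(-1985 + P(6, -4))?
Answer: I*√1995 ≈ 44.665*I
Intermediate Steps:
w(I) = 9 - I (w(I) = 6 + (3 - I) = 9 - I)
P(S, t) = 30 + 10*t (P(S, t) = ((9 - 1*(-1)) + 0)*(t + 3) = ((9 + 1) + 0)*(3 + t) = (10 + 0)*(3 + t) = 10*(3 + t) = 30 + 10*t)
√(-1985 + P(6, -4)) = √(-1985 + (30 + 10*(-4))) = √(-1985 + (30 - 40)) = √(-1985 - 10) = √(-1995) = I*√1995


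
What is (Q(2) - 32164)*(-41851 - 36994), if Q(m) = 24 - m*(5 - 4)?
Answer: 2534235990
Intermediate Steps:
Q(m) = 24 - m
(Q(2) - 32164)*(-41851 - 36994) = ((24 - 1*2) - 32164)*(-41851 - 36994) = ((24 - 2) - 32164)*(-78845) = (22 - 32164)*(-78845) = -32142*(-78845) = 2534235990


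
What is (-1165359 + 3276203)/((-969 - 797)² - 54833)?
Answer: 2110844/3063923 ≈ 0.68894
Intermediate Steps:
(-1165359 + 3276203)/((-969 - 797)² - 54833) = 2110844/((-1766)² - 54833) = 2110844/(3118756 - 54833) = 2110844/3063923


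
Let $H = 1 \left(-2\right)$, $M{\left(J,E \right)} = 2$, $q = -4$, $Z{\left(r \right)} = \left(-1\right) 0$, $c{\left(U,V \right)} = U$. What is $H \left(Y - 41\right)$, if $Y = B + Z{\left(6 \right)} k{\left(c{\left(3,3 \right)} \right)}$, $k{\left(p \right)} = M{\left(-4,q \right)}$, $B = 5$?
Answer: $72$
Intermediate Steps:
$Z{\left(r \right)} = 0$
$k{\left(p \right)} = 2$
$H = -2$
$Y = 5$ ($Y = 5 + 0 \cdot 2 = 5 + 0 = 5$)
$H \left(Y - 41\right) = - 2 \left(5 - 41\right) = \left(-2\right) \left(-36\right) = 72$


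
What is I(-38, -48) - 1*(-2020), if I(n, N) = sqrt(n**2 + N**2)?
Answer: 2020 + 2*sqrt(937) ≈ 2081.2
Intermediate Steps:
I(n, N) = sqrt(N**2 + n**2)
I(-38, -48) - 1*(-2020) = sqrt((-48)**2 + (-38)**2) - 1*(-2020) = sqrt(2304 + 1444) + 2020 = sqrt(3748) + 2020 = 2*sqrt(937) + 2020 = 2020 + 2*sqrt(937)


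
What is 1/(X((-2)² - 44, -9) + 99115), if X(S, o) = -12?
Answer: 1/99103 ≈ 1.0091e-5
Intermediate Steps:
1/(X((-2)² - 44, -9) + 99115) = 1/(-12 + 99115) = 1/99103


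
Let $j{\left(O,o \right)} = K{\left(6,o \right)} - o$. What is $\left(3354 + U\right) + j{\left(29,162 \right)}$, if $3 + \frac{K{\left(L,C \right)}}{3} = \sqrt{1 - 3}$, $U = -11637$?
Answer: $-8454 + 3 i \sqrt{2} \approx -8454.0 + 4.2426 i$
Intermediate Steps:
$K{\left(L,C \right)} = -9 + 3 i \sqrt{2}$ ($K{\left(L,C \right)} = -9 + 3 \sqrt{1 - 3} = -9 + 3 \sqrt{-2} = -9 + 3 i \sqrt{2}$)
$j{\left(O,o \right)} = -9 - o + 3 i \sqrt{2}$ ($j{\left(O,o \right)} = \left(-9 + 3 i \sqrt{2}\right) - o = -9 - o + 3 i \sqrt{2}$)
$\left(3354 + U\right) + j{\left(29,162 \right)} = \left(3354 - 11637\right) - \left(171 - 3 i \sqrt{2}\right) = -8283 - \left(171 - 3 i \sqrt{2}\right) = -8454 + 3 i \sqrt{2}$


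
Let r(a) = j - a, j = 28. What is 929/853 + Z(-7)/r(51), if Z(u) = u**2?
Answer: -20430/19619 ≈ -1.0413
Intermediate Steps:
r(a) = 28 - a
929/853 + Z(-7)/r(51) = 929/853 + (-7)**2/(28 - 1*51) = 929*(1/853) + 49/(28 - 51) = 929/853 + 49/(-23) = 929/853 + 49*(-1/23) = 929/853 - 49/23 = -20430/19619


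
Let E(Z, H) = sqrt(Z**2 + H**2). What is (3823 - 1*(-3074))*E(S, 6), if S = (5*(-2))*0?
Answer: 41382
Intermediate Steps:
S = 0 (S = -10*0 = 0)
E(Z, H) = sqrt(H**2 + Z**2)
(3823 - 1*(-3074))*E(S, 6) = (3823 - 1*(-3074))*sqrt(6**2 + 0**2) = (3823 + 3074)*sqrt(36 + 0) = 6897*sqrt(36) = 6897*6 = 41382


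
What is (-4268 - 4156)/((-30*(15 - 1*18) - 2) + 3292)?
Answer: -162/65 ≈ -2.4923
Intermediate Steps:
(-4268 - 4156)/((-30*(15 - 1*18) - 2) + 3292) = -8424/((-30*(15 - 18) - 2) + 3292) = -8424/((-30*(-3) - 2) + 3292) = -8424/((90 - 2) + 3292) = -8424/(88 + 3292) = -8424/3380 = -8424*1/3380 = -162/65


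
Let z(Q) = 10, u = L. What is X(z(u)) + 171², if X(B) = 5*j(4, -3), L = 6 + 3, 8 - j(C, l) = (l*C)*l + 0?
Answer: 29101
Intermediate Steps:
j(C, l) = 8 - C*l² (j(C, l) = 8 - ((l*C)*l + 0) = 8 - ((C*l)*l + 0) = 8 - (C*l² + 0) = 8 - C*l²)
L = 9
u = 9
X(B) = -140 (X(B) = 5*(8 - 1*4*(-3)²) = 5*(8 - 1*4*9) = 5*(8 - 36) = 5*(-28) = -140)
X(z(u)) + 171² = -140 + 171² = -140 + 29241 = 29101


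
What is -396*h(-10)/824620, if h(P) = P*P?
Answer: -1980/41231 ≈ -0.048022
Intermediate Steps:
h(P) = P²
-396*h(-10)/824620 = -396*(-10)²/824620 = -396*100*(1/824620) = -39600*1/824620 = -1980/41231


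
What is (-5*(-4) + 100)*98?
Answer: 11760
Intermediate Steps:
(-5*(-4) + 100)*98 = (20 + 100)*98 = 120*98 = 11760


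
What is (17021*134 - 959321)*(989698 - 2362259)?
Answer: -1813829753573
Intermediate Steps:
(17021*134 - 959321)*(989698 - 2362259) = (2280814 - 959321)*(-1372561) = 1321493*(-1372561) = -1813829753573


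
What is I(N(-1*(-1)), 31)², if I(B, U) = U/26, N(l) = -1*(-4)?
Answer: 961/676 ≈ 1.4216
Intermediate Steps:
N(l) = 4
I(B, U) = U/26 (I(B, U) = U*(1/26) = U/26)
I(N(-1*(-1)), 31)² = ((1/26)*31)² = (31/26)² = 961/676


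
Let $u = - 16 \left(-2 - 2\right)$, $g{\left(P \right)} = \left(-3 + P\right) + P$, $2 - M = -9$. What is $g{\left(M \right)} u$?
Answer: $1216$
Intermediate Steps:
$M = 11$ ($M = 2 - -9 = 2 + 9 = 11$)
$g{\left(P \right)} = -3 + 2 P$
$u = 64$ ($u = \left(-16\right) \left(-4\right) = 64$)
$g{\left(M \right)} u = \left(-3 + 2 \cdot 11\right) 64 = \left(-3 + 22\right) 64 = 19 \cdot 64 = 1216$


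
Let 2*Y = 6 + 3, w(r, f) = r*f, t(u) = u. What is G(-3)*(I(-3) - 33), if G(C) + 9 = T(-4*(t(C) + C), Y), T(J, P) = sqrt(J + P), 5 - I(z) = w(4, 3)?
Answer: 360 - 20*sqrt(114) ≈ 146.46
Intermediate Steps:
w(r, f) = f*r
Y = 9/2 (Y = (6 + 3)/2 = (1/2)*9 = 9/2 ≈ 4.5000)
I(z) = -7 (I(z) = 5 - 3*4 = 5 - 1*12 = 5 - 12 = -7)
G(C) = -9 + sqrt(9/2 - 8*C) (G(C) = -9 + sqrt(-4*(C + C) + 9/2) = -9 + sqrt(-8*C + 9/2) = -9 + sqrt(9/2 - 8*C))
G(-3)*(I(-3) - 33) = (-9 + sqrt(18 - 32*(-3))/2)*(-7 - 33) = (-9 + sqrt(18 + 96)/2)*(-40) = (-9 + sqrt(114)/2)*(-40) = 360 - 20*sqrt(114)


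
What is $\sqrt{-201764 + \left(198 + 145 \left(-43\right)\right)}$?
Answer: $3 i \sqrt{23089} \approx 455.85 i$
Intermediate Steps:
$\sqrt{-201764 + \left(198 + 145 \left(-43\right)\right)} = \sqrt{-201764 + \left(198 - 6235\right)} = \sqrt{-201764 - 6037} = \sqrt{-207801} = 3 i \sqrt{23089}$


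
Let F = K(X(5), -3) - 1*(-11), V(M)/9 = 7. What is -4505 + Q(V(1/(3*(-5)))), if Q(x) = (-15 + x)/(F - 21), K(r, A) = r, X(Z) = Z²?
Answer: -22509/5 ≈ -4501.8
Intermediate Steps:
V(M) = 63 (V(M) = 9*7 = 63)
F = 36 (F = 5² - 1*(-11) = 25 + 11 = 36)
Q(x) = -1 + x/15 (Q(x) = (-15 + x)/(36 - 21) = (-15 + x)/15 = (-15 + x)*(1/15) = -1 + x/15)
-4505 + Q(V(1/(3*(-5)))) = -4505 + (-1 + (1/15)*63) = -4505 + (-1 + 21/5) = -4505 + 16/5 = -22509/5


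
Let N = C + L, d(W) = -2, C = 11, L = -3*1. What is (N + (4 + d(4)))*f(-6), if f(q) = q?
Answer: -60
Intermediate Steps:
L = -3
N = 8 (N = 11 - 3 = 8)
(N + (4 + d(4)))*f(-6) = (8 + (4 - 2))*(-6) = (8 + 2)*(-6) = 10*(-6) = -60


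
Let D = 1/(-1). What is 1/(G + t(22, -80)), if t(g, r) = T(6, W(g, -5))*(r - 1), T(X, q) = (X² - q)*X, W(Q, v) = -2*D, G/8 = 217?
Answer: -1/14788 ≈ -6.7622e-5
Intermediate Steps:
G = 1736 (G = 8*217 = 1736)
D = -1
W(Q, v) = 2 (W(Q, v) = -2*(-1) = 2)
T(X, q) = X*(X² - q)
t(g, r) = -204 + 204*r (t(g, r) = (6*(6² - 1*2))*(r - 1) = (6*(36 - 2))*(-1 + r) = (6*34)*(-1 + r) = 204*(-1 + r) = -204 + 204*r)
1/(G + t(22, -80)) = 1/(1736 + (-204 + 204*(-80))) = 1/(1736 + (-204 - 16320)) = 1/(1736 - 16524) = 1/(-14788) = -1/14788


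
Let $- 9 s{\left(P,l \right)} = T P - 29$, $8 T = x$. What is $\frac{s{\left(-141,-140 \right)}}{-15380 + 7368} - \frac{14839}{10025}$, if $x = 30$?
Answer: $- \frac{4302408223}{2891530800} \approx -1.4879$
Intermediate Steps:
$T = \frac{15}{4}$ ($T = \frac{1}{8} \cdot 30 = \frac{15}{4} \approx 3.75$)
$s{\left(P,l \right)} = \frac{29}{9} - \frac{5 P}{12}$ ($s{\left(P,l \right)} = - \frac{\frac{15 P}{4} - 29}{9} = - \frac{-29 + \frac{15 P}{4}}{9} = \frac{29}{9} - \frac{5 P}{12}$)
$\frac{s{\left(-141,-140 \right)}}{-15380 + 7368} - \frac{14839}{10025} = \frac{\frac{29}{9} - - \frac{235}{4}}{-15380 + 7368} - \frac{14839}{10025} = \frac{\frac{29}{9} + \frac{235}{4}}{-8012} - \frac{14839}{10025} = \frac{2231}{36} \left(- \frac{1}{8012}\right) - \frac{14839}{10025} = - \frac{2231}{288432} - \frac{14839}{10025} = - \frac{4302408223}{2891530800}$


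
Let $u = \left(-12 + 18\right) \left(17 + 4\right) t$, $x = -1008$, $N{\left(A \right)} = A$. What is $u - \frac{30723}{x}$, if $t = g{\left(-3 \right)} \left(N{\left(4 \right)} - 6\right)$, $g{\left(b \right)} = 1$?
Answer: $- \frac{10633}{48} \approx -221.52$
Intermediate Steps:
$t = -2$ ($t = 1 \left(4 - 6\right) = 1 \left(-2\right) = -2$)
$u = -252$ ($u = \left(-12 + 18\right) \left(17 + 4\right) \left(-2\right) = 6 \cdot 21 \left(-2\right) = 126 \left(-2\right) = -252$)
$u - \frac{30723}{x} = -252 - \frac{30723}{-1008} = -252 - 30723 \left(- \frac{1}{1008}\right) = -252 - - \frac{1463}{48} = -252 + \frac{1463}{48} = - \frac{10633}{48}$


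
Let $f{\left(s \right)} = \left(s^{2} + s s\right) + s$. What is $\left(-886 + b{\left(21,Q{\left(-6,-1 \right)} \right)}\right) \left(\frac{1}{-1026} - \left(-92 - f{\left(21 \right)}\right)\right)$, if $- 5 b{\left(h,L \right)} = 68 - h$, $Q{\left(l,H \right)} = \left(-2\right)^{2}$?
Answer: $- \frac{4570430513}{5130} \approx -8.9092 \cdot 10^{5}$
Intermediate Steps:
$Q{\left(l,H \right)} = 4$
$b{\left(h,L \right)} = - \frac{68}{5} + \frac{h}{5}$ ($b{\left(h,L \right)} = - \frac{68 - h}{5} = - \frac{68}{5} + \frac{h}{5}$)
$f{\left(s \right)} = s + 2 s^{2}$ ($f{\left(s \right)} = \left(s^{2} + s^{2}\right) + s = 2 s^{2} + s = s + 2 s^{2}$)
$\left(-886 + b{\left(21,Q{\left(-6,-1 \right)} \right)}\right) \left(\frac{1}{-1026} - \left(-92 - f{\left(21 \right)}\right)\right) = \left(-886 + \left(- \frac{68}{5} + \frac{1}{5} \cdot 21\right)\right) \left(\frac{1}{-1026} - \left(-92 - 21 \left(1 + 2 \cdot 21\right)\right)\right) = \left(-886 + \left(- \frac{68}{5} + \frac{21}{5}\right)\right) \left(- \frac{1}{1026} - \left(-92 - 21 \left(1 + 42\right)\right)\right) = \left(-886 - \frac{47}{5}\right) \left(- \frac{1}{1026} + \left(\left(21 \cdot 43 + 1481\right) - 1389\right)\right) = - \frac{4477 \left(- \frac{1}{1026} + \left(\left(903 + 1481\right) - 1389\right)\right)}{5} = - \frac{4477 \left(- \frac{1}{1026} + \left(2384 - 1389\right)\right)}{5} = - \frac{4477 \left(- \frac{1}{1026} + 995\right)}{5} = \left(- \frac{4477}{5}\right) \frac{1020869}{1026} = - \frac{4570430513}{5130}$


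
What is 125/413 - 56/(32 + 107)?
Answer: -5753/57407 ≈ -0.10021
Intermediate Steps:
125/413 - 56/(32 + 107) = 125*(1/413) - 56/139 = 125/413 - 56*1/139 = 125/413 - 56/139 = -5753/57407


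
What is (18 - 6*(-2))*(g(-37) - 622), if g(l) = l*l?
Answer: 22410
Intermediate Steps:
g(l) = l**2
(18 - 6*(-2))*(g(-37) - 622) = (18 - 6*(-2))*((-37)**2 - 622) = (18 + 12)*(1369 - 622) = 30*747 = 22410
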